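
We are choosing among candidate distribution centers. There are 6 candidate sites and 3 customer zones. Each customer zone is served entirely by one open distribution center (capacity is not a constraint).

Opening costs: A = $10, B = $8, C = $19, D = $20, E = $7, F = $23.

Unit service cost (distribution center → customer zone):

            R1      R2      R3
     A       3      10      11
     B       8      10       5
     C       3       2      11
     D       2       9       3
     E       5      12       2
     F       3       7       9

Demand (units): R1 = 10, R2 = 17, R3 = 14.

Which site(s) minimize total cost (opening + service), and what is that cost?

For any fixed open set, each customer zone goes to its cheapest open site; total = fixed + service.
{C, E}: R1→C 3·10=30, R2→C 2·17=34, R3→E 2·14=28. Service 92; fixed 26; total 118.
{B, C, E}: service 92 + fixed 34 = 126
{A, C, E}: R1→A 3·10=30, R2→C 2·17=34, R3→E 2·14=28. Service 92; fixed 36; total 128.
{A, B, C, D, E, F}: R1→D 2·10=20, R2→C 2·17=34, R3→E 2·14=28. Service 82; fixed 87; total 169.
No other subset beats 118.

Open C and E; minimum total cost 118.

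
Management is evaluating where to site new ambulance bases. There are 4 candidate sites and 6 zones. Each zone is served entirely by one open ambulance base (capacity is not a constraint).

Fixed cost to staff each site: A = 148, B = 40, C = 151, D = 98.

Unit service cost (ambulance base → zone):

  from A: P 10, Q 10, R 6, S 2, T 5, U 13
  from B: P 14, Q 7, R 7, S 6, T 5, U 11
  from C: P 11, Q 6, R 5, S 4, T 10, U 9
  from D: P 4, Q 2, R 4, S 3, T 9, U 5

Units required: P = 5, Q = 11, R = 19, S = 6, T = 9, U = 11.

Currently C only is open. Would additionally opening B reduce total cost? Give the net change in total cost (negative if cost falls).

Yes — net change −5 (cost falls by 5).

Current service cost with {C}: 429.
Adding B: each zone re-picks its cheapest; new service cost 384, saving 45.
Extra fixed cost: 40. Net change = 40 − 45 = -5.
(Totals: 580 → 575.)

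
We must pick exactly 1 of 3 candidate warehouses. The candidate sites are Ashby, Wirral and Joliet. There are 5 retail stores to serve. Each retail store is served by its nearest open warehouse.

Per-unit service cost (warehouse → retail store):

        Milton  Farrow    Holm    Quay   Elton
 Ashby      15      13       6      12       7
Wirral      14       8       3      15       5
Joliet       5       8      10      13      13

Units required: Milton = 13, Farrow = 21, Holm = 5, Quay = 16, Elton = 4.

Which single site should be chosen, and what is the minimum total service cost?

With exactly 1 open, each retail store uses its cheapest among the chosen.
{Joliet}: Milton→Joliet 5·13=65, Farrow→Joliet 8·21=168, Holm→Joliet 10·5=50, Quay→Joliet 13·16=208, Elton→Joliet 13·4=52. Service cost 543.
{Wirral}: service cost 625
{Ashby}: service cost 718
Among all 3 size-1 choices, {Joliet} is lowest.

Choose Joliet only; total service cost 543.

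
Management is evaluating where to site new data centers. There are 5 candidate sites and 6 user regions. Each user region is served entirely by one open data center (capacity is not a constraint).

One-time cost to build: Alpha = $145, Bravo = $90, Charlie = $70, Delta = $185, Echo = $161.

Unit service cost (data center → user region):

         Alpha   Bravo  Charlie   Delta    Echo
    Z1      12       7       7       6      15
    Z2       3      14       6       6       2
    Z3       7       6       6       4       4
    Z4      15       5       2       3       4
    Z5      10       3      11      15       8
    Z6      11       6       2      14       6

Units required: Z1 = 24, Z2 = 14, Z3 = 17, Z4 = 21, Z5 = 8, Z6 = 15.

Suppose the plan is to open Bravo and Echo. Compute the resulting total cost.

Total cost: 713

Each user region is assigned to its cheapest site among the open ones.
{Bravo, Echo}: Z1→Bravo 7·24=168, Z2→Echo 2·14=28, Z3→Echo 4·17=68, Z4→Echo 4·21=84, Z5→Bravo 3·8=24, Z6→Bravo 6·15=90. Service 462; fixed 251; total 713.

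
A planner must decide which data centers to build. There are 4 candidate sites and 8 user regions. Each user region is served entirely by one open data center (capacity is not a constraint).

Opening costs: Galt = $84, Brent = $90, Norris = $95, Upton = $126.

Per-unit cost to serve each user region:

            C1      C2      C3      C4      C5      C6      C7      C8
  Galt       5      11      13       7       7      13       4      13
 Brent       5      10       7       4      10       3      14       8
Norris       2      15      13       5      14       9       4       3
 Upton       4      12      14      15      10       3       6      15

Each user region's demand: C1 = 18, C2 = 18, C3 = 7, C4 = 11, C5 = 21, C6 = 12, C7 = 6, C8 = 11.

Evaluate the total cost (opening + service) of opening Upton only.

Each user region is assigned to its cheapest site among the open ones.
{Upton}: C1→Upton 4·18=72, C2→Upton 12·18=216, C3→Upton 14·7=98, C4→Upton 15·11=165, C5→Upton 10·21=210, C6→Upton 3·12=36, C7→Upton 6·6=36, C8→Upton 15·11=165. Service 998; fixed 126; total 1124.

Total cost: 1124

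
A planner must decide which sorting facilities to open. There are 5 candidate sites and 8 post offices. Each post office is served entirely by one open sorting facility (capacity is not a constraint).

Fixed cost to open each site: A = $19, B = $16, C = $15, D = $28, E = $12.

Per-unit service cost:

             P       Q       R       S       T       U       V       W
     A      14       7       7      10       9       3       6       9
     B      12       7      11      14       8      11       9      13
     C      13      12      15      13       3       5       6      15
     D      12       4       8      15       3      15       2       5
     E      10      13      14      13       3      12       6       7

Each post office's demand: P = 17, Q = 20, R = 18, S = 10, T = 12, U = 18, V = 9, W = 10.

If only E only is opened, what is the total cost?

Each post office is assigned to its cheapest site among the open ones.
{E}: P→E 10·17=170, Q→E 13·20=260, R→E 14·18=252, S→E 13·10=130, T→E 3·12=36, U→E 12·18=216, V→E 6·9=54, W→E 7·10=70. Service 1188; fixed 12; total 1200.

Total cost: 1200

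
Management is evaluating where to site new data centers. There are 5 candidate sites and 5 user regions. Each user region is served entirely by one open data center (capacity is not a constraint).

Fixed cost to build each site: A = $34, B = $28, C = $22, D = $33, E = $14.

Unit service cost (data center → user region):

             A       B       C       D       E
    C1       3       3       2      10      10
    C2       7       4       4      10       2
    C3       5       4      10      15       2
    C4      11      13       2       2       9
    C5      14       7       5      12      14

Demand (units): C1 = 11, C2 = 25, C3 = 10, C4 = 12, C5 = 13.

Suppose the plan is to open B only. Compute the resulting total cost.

Each user region is assigned to its cheapest site among the open ones.
{B}: C1→B 3·11=33, C2→B 4·25=100, C3→B 4·10=40, C4→B 13·12=156, C5→B 7·13=91. Service 420; fixed 28; total 448.

Total cost: 448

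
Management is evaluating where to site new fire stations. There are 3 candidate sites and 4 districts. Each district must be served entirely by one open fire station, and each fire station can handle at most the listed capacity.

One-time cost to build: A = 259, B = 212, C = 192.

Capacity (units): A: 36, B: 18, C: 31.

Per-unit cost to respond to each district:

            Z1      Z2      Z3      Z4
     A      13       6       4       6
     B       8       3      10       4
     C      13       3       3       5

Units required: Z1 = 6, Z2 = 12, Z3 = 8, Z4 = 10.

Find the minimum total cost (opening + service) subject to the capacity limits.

Minimum total cost: 501

Open {A}: Z1→A 13·6=78, Z2→A 6·12=72, Z3→A 4·8=32, Z4→A 6·10=60.
Loads: A carries 36/36. Service 242; fixed 259; total 501.
Next best feasible plan costs 552.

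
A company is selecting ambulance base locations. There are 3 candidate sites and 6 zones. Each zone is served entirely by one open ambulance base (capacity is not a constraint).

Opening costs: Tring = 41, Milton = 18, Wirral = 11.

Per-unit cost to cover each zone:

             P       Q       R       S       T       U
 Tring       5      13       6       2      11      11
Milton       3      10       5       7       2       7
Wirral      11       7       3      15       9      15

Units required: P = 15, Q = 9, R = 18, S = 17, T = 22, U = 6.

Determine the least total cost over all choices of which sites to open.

Minimum total cost: 352

For any fixed open set, each zone goes to its cheapest open site; total = fixed + service.
{Tring, Milton, Wirral}: P→Milton 3·15=45, Q→Wirral 7·9=63, R→Wirral 3·18=54, S→Tring 2·17=34, T→Milton 2·22=44, U→Milton 7·6=42. Service 282; fixed 70; total 352.
{Milton, Wirral}: service 367 + fixed 29 = 396
{Tring, Milton}: service 345 + fixed 59 = 404
{Wirral}: P→Wirral 11·15=165, Q→Wirral 7·9=63, R→Wirral 3·18=54, S→Wirral 15·17=255, T→Wirral 9·22=198, U→Wirral 15·6=90. Service 825; fixed 11; total 836.
No other subset beats 352.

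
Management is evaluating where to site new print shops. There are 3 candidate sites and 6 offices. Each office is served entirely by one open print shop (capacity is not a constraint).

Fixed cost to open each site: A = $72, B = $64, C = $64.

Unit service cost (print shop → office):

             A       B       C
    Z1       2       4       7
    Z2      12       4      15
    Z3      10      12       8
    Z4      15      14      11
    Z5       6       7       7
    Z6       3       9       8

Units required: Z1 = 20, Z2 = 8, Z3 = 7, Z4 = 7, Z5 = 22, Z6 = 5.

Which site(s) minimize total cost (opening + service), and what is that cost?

Open A and B; minimum total cost 523.

For any fixed open set, each office goes to its cheapest open site; total = fixed + service.
{A, B}: Z1→A 2·20=40, Z2→B 4·8=32, Z3→A 10·7=70, Z4→B 14·7=98, Z5→A 6·22=132, Z6→A 3·5=15. Service 387; fixed 136; total 523.
{A}: service 458 + fixed 72 = 530
{A, B, C}: Z1→A 2·20=40, Z2→B 4·8=32, Z3→C 8·7=56, Z4→C 11·7=77, Z5→A 6·22=132, Z6→A 3·5=15. Service 352; fixed 200; total 552.
{B}: Z1→B 4·20=80, Z2→B 4·8=32, Z3→B 12·7=84, Z4→B 14·7=98, Z5→B 7·22=154, Z6→B 9·5=45. Service 493; fixed 64; total 557.
(All 7 nonempty subsets were checked; A and B is lowest.)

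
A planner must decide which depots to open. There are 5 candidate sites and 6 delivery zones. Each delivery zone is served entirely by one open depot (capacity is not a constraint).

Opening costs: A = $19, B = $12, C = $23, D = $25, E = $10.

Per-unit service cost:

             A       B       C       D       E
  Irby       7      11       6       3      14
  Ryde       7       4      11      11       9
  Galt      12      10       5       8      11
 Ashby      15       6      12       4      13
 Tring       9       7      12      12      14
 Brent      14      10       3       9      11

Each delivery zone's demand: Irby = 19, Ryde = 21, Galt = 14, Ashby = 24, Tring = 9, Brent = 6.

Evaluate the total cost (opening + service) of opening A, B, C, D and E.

Total cost: 477

Each delivery zone is assigned to its cheapest site among the open ones.
{A, B, C, D, E}: Irby→D 3·19=57, Ryde→B 4·21=84, Galt→C 5·14=70, Ashby→D 4·24=96, Tring→B 7·9=63, Brent→C 3·6=18. Service 388; fixed 89; total 477.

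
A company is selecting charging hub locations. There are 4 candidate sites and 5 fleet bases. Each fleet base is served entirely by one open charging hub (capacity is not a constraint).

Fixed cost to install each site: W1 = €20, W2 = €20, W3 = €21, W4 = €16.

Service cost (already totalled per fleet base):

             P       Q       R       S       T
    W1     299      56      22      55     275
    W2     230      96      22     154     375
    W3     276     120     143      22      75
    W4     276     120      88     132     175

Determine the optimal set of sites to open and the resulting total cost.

For any fixed open set, each fleet base goes to its cheapest open site; total = fixed + service.
{W1, W2, W3}: P→W2 230, Q→W1 56, R→W1 22, S→W3 22, T→W3 75. Service 405; fixed 61; total 466.
{W1, W2, W3, W4}: P→W2 230, Q→W1 56, R→W1 22, S→W3 22, T→W3 75. Service 405; fixed 77; total 482.
{W2, W3}: service 445 + fixed 41 = 486
{W4}: service 791 + fixed 16 = 807
(All 15 nonempty subsets were checked; W1, W2 and W3 is lowest.)

Open W1, W2 and W3; minimum total cost 466.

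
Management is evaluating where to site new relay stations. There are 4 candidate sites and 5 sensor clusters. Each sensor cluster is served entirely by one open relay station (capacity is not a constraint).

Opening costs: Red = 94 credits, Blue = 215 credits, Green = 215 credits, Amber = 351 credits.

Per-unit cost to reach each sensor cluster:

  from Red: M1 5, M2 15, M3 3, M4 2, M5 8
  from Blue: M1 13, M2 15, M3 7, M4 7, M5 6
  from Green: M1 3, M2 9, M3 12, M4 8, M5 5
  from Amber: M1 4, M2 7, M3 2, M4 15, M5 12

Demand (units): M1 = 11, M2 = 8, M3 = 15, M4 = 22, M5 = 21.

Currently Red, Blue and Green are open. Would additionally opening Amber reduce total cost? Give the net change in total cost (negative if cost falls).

Current service cost with {Red, Blue, Green}: 299.
Adding Amber: each sensor cluster re-picks its cheapest; new service cost 268, saving 31.
Extra fixed cost: 351. Net change = 351 − 31 = 320.
(Totals: 823 → 1143.)

No — net change +320 (cost rises by 320).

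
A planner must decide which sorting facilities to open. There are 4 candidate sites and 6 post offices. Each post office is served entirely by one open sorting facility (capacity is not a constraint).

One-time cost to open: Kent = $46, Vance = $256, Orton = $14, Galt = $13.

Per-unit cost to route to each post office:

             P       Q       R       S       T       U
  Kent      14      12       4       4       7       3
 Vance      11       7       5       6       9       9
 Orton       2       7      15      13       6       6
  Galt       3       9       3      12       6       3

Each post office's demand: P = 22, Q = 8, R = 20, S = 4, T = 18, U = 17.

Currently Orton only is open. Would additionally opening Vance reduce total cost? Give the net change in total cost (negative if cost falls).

No — net change +28 (cost rises by 28).

Current service cost with {Orton}: 662.
Adding Vance: each post office re-picks its cheapest; new service cost 434, saving 228.
Extra fixed cost: 256. Net change = 256 − 228 = 28.
(Totals: 676 → 704.)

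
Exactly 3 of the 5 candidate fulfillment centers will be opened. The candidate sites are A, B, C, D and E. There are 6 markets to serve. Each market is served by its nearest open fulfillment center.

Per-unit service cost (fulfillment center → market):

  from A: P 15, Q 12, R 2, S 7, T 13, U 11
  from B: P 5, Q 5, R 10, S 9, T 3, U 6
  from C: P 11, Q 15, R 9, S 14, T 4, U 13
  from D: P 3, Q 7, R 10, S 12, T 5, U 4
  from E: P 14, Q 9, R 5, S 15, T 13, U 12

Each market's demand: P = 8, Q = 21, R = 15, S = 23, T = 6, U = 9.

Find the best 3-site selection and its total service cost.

With exactly 3 open, each market uses its cheapest among the chosen.
{A, B, D}: P→D 3·8=24, Q→B 5·21=105, R→A 2·15=30, S→A 7·23=161, T→B 3·6=18, U→D 4·9=36. Service cost 374.
{A, B, C}: service cost 408
{A, B, E}: service cost 408
Among all 10 size-3 choices, {A, B, D} is lowest.

Choose A, B and D; total service cost 374.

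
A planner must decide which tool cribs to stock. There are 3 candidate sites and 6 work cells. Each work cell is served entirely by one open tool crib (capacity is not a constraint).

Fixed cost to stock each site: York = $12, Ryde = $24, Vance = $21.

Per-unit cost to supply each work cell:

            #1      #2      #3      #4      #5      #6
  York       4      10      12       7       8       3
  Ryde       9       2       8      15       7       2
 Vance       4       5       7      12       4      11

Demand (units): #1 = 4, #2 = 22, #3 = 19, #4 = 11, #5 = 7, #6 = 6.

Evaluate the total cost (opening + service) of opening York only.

Each work cell is assigned to its cheapest site among the open ones.
{York}: #1→York 4·4=16, #2→York 10·22=220, #3→York 12·19=228, #4→York 7·11=77, #5→York 8·7=56, #6→York 3·6=18. Service 615; fixed 12; total 627.

Total cost: 627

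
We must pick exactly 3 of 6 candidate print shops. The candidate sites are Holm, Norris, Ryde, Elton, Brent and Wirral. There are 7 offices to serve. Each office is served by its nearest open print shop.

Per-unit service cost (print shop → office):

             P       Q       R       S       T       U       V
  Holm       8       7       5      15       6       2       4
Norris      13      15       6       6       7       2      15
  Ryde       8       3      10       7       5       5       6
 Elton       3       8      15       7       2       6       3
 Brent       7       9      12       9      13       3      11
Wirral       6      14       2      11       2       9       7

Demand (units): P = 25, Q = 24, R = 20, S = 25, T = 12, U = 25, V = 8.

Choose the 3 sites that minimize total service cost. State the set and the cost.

Choose Norris, Ryde and Elton; total service cost 515.

With exactly 3 open, each office uses its cheapest among the chosen.
{Norris, Ryde, Elton}: P→Elton 3·25=75, Q→Ryde 3·24=72, R→Norris 6·20=120, S→Norris 6·25=150, T→Elton 2·12=24, U→Norris 2·25=50, V→Elton 3·8=24. Service cost 515.
{Holm, Ryde, Elton}: service cost 520
{Norris, Ryde, Wirral}: service cost 534
Among all 20 size-3 choices, {Norris, Ryde, Elton} is lowest.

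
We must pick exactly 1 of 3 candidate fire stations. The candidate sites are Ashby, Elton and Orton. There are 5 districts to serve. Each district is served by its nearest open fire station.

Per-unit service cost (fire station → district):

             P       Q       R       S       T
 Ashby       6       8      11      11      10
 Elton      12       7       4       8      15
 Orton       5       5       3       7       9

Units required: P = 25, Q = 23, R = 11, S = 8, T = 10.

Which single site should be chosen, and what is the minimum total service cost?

Choose Orton only; total service cost 419.

With exactly 1 open, each district uses its cheapest among the chosen.
{Orton}: P→Orton 5·25=125, Q→Orton 5·23=115, R→Orton 3·11=33, S→Orton 7·8=56, T→Orton 9·10=90. Service cost 419.
{Ashby}: service cost 643
{Elton}: service cost 719
Among all 3 size-1 choices, {Orton} is lowest.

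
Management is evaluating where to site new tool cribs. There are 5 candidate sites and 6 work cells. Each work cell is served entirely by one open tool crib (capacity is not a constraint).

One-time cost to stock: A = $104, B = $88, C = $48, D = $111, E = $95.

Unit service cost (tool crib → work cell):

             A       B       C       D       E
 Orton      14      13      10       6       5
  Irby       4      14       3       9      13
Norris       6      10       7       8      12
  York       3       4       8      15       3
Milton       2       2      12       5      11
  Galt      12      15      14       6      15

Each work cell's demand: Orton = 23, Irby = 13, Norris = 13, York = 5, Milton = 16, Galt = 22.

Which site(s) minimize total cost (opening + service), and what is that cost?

For any fixed open set, each work cell goes to its cheapest open site; total = fixed + service.
{A, D}: Orton→D 6·23=138, Irby→A 4·13=52, Norris→A 6·13=78, York→A 3·5=15, Milton→A 2·16=32, Galt→D 6·22=132. Service 447; fixed 215; total 662.
{C, D}: service 520 + fixed 159 = 679
{A, C, D}: service 434 + fixed 263 = 697
{A, B, C, D, E}: service 411 + fixed 446 = 857
No other subset beats 662.

Open A and D; minimum total cost 662.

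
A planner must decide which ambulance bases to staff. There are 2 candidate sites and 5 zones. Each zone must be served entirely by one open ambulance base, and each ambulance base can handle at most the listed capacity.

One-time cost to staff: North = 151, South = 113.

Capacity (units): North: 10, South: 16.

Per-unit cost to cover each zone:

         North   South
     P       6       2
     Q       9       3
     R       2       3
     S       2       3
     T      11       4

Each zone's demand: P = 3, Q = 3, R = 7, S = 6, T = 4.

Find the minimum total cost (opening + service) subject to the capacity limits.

Minimum total cost: 327

Open {North, South}: P→South 2·3=6, Q→South 3·3=9, R→North 2·7=14, S→South 3·6=18, T→South 4·4=16.
Loads: North carries 7/10, South carries 16/16. Service 63; fixed 264; total 327.
Next best feasible plan costs 339.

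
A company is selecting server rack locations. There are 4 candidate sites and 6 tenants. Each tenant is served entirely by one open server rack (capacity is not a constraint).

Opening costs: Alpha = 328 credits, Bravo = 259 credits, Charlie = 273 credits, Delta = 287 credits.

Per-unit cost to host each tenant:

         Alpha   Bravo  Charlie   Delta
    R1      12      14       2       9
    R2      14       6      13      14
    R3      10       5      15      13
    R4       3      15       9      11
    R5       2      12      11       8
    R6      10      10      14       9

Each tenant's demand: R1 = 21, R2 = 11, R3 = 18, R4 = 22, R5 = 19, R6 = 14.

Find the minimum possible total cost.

For any fixed open set, each tenant goes to its cheapest open site; total = fixed + service.
{Alpha}: R1→Alpha 12·21=252, R2→Alpha 14·11=154, R3→Alpha 10·18=180, R4→Alpha 3·22=66, R5→Alpha 2·19=38, R6→Alpha 10·14=140. Service 830; fixed 328; total 1158.
{Alpha, Charlie}: R1→Charlie 2·21=42, R2→Charlie 13·11=143, R3→Alpha 10·18=180, R4→Alpha 3·22=66, R5→Alpha 2·19=38, R6→Alpha 10·14=140. Service 609; fixed 601; total 1210.
{Alpha, Bravo}: service 652 + fixed 587 = 1239
{Alpha, Bravo, Charlie, Delta}: service 428 + fixed 1147 = 1575
No other subset beats 1158.

Minimum total cost: 1158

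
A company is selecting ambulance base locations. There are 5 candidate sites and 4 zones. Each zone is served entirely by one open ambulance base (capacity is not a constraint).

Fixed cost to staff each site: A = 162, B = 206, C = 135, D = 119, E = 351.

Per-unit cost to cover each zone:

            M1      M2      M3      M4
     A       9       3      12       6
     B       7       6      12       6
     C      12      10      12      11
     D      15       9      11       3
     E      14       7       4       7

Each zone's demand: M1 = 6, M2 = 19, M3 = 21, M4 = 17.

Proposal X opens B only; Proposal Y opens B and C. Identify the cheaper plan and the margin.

Proposal X is cheaper by 135.

Proposal X: {B}: M1→B 7·6=42, M2→B 6·19=114, M3→B 12·21=252, M4→B 6·17=102. Service 510; fixed 206; total 716.
Proposal Y: {B, C}: M1→B 7·6=42, M2→B 6·19=114, M3→B 12·21=252, M4→B 6·17=102. Service 510; fixed 341; total 851.
Difference: |716 − 851| = 135.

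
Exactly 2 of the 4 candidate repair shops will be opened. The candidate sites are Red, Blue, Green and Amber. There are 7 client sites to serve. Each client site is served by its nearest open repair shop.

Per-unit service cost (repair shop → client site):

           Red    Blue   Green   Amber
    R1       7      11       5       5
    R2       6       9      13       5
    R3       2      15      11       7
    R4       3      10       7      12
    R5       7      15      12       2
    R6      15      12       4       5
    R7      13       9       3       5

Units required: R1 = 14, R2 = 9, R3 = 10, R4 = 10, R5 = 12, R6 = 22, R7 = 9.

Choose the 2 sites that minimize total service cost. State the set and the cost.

Choose Red and Amber; total service cost 344.

With exactly 2 open, each client site uses its cheapest among the chosen.
{Red, Amber}: R1→Amber 5·14=70, R2→Amber 5·9=45, R3→Red 2·10=20, R4→Red 3·10=30, R5→Amber 2·12=24, R6→Amber 5·22=110, R7→Amber 5·9=45. Service cost 344.
{Red, Green}: service cost 373
{Green, Amber}: service cost 394
Among all 6 size-2 choices, {Red, Amber} is lowest.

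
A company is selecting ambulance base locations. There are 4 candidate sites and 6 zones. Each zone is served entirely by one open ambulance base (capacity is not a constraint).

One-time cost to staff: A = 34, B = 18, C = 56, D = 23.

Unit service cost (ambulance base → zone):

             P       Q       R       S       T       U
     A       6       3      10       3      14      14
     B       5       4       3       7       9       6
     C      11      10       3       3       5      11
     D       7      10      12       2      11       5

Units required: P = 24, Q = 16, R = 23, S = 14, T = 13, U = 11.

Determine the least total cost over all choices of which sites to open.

For any fixed open set, each zone goes to its cheapest open site; total = fixed + service.
{B, D}: P→B 5·24=120, Q→B 4·16=64, R→B 3·23=69, S→D 2·14=28, T→B 9·13=117, U→D 5·11=55. Service 453; fixed 41; total 494.
{B, C, D}: service 401 + fixed 97 = 498
{B, C}: service 426 + fixed 74 = 500
{A, B, C, D}: service 385 + fixed 131 = 516
No other subset beats 494.

Minimum total cost: 494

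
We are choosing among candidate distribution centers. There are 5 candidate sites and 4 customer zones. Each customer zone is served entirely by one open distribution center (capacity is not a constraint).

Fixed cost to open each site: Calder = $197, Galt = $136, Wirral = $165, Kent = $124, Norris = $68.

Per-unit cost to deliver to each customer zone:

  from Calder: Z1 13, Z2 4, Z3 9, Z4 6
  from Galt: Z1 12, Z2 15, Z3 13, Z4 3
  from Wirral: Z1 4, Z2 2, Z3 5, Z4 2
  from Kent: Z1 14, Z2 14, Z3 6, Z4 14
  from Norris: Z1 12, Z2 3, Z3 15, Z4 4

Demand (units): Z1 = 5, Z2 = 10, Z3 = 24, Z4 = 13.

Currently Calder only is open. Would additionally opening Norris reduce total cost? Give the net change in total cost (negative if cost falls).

Current service cost with {Calder}: 399.
Adding Norris: each customer zone re-picks its cheapest; new service cost 358, saving 41.
Extra fixed cost: 68. Net change = 68 − 41 = 27.
(Totals: 596 → 623.)

No — net change +27 (cost rises by 27).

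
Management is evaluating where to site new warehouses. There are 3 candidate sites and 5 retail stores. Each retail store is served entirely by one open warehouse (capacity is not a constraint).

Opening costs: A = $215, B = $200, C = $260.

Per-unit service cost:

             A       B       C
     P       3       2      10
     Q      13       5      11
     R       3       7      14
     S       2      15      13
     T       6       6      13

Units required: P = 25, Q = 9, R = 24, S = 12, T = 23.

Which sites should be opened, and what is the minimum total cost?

Open A only; minimum total cost 641.

For any fixed open set, each retail store goes to its cheapest open site; total = fixed + service.
{A}: P→A 3·25=75, Q→A 13·9=117, R→A 3·24=72, S→A 2·12=24, T→A 6·23=138. Service 426; fixed 215; total 641.
{A, B}: service 329 + fixed 415 = 744
{B}: service 581 + fixed 200 = 781
{A, B, C}: service 329 + fixed 675 = 1004
(All 7 nonempty subsets were checked; A only is lowest.)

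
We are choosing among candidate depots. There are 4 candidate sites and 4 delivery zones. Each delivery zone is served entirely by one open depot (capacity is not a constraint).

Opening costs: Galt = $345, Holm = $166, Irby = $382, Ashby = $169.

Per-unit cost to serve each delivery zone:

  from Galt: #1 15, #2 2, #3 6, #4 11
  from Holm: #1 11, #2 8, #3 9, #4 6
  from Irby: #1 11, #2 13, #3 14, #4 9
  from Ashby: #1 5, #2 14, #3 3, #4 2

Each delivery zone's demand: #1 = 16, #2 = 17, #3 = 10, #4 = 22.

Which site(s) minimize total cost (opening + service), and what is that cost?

Open Ashby only; minimum total cost 561.

For any fixed open set, each delivery zone goes to its cheapest open site; total = fixed + service.
{Ashby}: #1→Ashby 5·16=80, #2→Ashby 14·17=238, #3→Ashby 3·10=30, #4→Ashby 2·22=44. Service 392; fixed 169; total 561.
{Holm, Ashby}: service 290 + fixed 335 = 625
{Holm}: #1→Holm 11·16=176, #2→Holm 8·17=136, #3→Holm 9·10=90, #4→Holm 6·22=132. Service 534; fixed 166; total 700.
{Galt, Holm, Irby, Ashby}: service 188 + fixed 1062 = 1250
No other subset beats 561.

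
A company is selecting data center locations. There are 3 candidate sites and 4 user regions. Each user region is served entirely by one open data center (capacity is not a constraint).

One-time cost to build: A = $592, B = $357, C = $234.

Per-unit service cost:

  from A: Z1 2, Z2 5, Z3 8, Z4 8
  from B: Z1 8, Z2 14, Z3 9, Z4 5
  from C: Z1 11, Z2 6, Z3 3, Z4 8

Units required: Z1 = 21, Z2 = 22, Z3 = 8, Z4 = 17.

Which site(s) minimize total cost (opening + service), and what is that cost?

For any fixed open set, each user region goes to its cheapest open site; total = fixed + service.
{C}: Z1→C 11·21=231, Z2→C 6·22=132, Z3→C 3·8=24, Z4→C 8·17=136. Service 523; fixed 234; total 757.
{A}: service 352 + fixed 592 = 944
{B}: Z1→B 8·21=168, Z2→B 14·22=308, Z3→B 9·8=72, Z4→B 5·17=85. Service 633; fixed 357; total 990.
{A, B, C}: service 261 + fixed 1183 = 1444
No other subset beats 757.

Open C only; minimum total cost 757.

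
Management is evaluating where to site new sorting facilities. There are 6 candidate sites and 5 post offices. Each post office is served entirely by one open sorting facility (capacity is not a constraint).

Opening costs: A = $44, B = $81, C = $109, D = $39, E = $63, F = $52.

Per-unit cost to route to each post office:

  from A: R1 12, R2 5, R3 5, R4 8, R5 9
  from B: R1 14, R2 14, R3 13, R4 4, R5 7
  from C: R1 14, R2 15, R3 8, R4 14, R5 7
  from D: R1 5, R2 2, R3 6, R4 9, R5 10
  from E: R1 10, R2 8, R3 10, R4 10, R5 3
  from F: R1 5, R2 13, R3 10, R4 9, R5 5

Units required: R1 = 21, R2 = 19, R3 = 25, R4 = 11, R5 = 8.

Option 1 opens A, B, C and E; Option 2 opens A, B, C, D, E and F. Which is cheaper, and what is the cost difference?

Option 1: {A, B, C, E}: R1→E 10·21=210, R2→A 5·19=95, R3→A 5·25=125, R4→B 4·11=44, R5→E 3·8=24. Service 498; fixed 297; total 795.
Option 2: {A, B, C, D, E, F}: R1→D 5·21=105, R2→D 2·19=38, R3→A 5·25=125, R4→B 4·11=44, R5→E 3·8=24. Service 336; fixed 388; total 724.
Difference: |795 − 724| = 71.

Option 2 is cheaper by 71.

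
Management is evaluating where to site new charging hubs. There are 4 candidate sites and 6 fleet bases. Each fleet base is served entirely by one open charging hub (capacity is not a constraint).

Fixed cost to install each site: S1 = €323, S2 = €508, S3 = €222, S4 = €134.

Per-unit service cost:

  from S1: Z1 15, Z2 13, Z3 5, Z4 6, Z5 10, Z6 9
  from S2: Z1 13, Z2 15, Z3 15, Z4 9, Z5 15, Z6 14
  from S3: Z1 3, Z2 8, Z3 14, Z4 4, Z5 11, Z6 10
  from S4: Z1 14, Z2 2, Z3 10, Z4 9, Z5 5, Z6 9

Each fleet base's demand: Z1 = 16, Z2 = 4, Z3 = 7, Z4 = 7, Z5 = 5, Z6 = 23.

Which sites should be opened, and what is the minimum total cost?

For any fixed open set, each fleet base goes to its cheapest open site; total = fixed + service.
{S3}: Z1→S3 3·16=48, Z2→S3 8·4=32, Z3→S3 14·7=98, Z4→S3 4·7=28, Z5→S3 11·5=55, Z6→S3 10·23=230. Service 491; fixed 222; total 713.
{S4}: Z1→S4 14·16=224, Z2→S4 2·4=8, Z3→S4 10·7=70, Z4→S4 9·7=63, Z5→S4 5·5=25, Z6→S4 9·23=207. Service 597; fixed 134; total 731.
{S3, S4}: service 386 + fixed 356 = 742
{S1, S2, S3, S4}: Z1→S3 3·16=48, Z2→S4 2·4=8, Z3→S1 5·7=35, Z4→S3 4·7=28, Z5→S4 5·5=25, Z6→S1 9·23=207. Service 351; fixed 1187; total 1538.
No other subset beats 713.

Open S3 only; minimum total cost 713.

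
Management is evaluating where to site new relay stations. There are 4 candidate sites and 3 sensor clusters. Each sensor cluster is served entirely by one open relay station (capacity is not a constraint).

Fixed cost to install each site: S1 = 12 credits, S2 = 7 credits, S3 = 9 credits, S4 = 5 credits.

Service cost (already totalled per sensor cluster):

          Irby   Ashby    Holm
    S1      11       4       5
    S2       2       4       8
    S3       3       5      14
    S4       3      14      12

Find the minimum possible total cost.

Minimum total cost: 21

For any fixed open set, each sensor cluster goes to its cheapest open site; total = fixed + service.
{S2}: Irby→S2 2, Ashby→S2 4, Holm→S2 8. Service 14; fixed 7; total 21.
{S2, S4}: service 14 + fixed 12 = 26
{S1, S4}: Irby→S4 3, Ashby→S1 4, Holm→S1 5. Service 12; fixed 17; total 29.
{S1, S2, S3, S4}: service 11 + fixed 33 = 44
No other subset beats 21.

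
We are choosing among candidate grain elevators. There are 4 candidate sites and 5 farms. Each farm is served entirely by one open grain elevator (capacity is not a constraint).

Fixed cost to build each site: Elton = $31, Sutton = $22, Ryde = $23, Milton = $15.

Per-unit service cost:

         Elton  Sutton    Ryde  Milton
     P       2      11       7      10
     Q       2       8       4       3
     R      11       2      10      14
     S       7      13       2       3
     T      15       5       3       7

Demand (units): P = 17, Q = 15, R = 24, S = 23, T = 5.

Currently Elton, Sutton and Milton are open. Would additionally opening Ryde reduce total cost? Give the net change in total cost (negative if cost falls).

Yes — net change −10 (cost falls by 10).

Current service cost with {Elton, Sutton, Milton}: 206.
Adding Ryde: each farm re-picks its cheapest; new service cost 173, saving 33.
Extra fixed cost: 23. Net change = 23 − 33 = -10.
(Totals: 274 → 264.)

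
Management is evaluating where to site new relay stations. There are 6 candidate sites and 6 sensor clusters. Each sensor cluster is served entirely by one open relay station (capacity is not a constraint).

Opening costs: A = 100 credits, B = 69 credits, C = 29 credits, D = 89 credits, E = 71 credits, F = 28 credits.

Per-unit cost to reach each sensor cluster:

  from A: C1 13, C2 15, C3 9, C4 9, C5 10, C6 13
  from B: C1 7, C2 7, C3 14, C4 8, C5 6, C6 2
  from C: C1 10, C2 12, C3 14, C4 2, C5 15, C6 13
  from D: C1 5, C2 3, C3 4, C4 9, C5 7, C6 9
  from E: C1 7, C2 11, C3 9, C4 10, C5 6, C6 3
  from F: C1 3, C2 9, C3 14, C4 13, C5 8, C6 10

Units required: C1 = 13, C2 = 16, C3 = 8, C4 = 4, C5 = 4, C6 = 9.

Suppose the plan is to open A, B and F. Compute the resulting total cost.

Each sensor cluster is assigned to its cheapest site among the open ones.
{A, B, F}: C1→F 3·13=39, C2→B 7·16=112, C3→A 9·8=72, C4→B 8·4=32, C5→B 6·4=24, C6→B 2·9=18. Service 297; fixed 197; total 494.

Total cost: 494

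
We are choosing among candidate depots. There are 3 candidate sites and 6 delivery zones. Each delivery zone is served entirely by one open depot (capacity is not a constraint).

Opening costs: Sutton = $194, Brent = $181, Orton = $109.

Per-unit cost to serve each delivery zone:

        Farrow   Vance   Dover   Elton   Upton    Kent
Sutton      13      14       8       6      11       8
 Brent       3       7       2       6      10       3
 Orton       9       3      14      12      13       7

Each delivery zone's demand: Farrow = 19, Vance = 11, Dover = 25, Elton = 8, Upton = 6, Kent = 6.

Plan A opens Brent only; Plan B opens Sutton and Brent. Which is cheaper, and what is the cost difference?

Plan A is cheaper by 194.

Plan A: {Brent}: Farrow→Brent 3·19=57, Vance→Brent 7·11=77, Dover→Brent 2·25=50, Elton→Brent 6·8=48, Upton→Brent 10·6=60, Kent→Brent 3·6=18. Service 310; fixed 181; total 491.
Plan B: {Sutton, Brent}: Farrow→Brent 3·19=57, Vance→Brent 7·11=77, Dover→Brent 2·25=50, Elton→Sutton 6·8=48, Upton→Brent 10·6=60, Kent→Brent 3·6=18. Service 310; fixed 375; total 685.
Difference: |491 − 685| = 194.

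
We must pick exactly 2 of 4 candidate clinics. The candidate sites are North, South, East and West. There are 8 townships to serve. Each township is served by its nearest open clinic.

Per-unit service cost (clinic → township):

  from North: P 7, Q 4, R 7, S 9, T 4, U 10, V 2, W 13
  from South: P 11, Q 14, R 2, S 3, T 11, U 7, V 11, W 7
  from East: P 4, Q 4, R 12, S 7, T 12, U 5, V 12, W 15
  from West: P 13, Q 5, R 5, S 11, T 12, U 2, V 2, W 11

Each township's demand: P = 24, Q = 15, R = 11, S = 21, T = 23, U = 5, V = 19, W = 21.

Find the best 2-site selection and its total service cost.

Choose North and South; total service cost 625.

With exactly 2 open, each township uses its cheapest among the chosen.
{North, South}: P→North 7·24=168, Q→North 4·15=60, R→South 2·11=22, S→South 3·21=63, T→North 4·23=92, U→South 7·5=35, V→North 2·19=38, W→South 7·21=147. Service cost 625.
{North, East}: service cost 808
{North, West}: service cost 843
Among all 6 size-2 choices, {North, South} is lowest.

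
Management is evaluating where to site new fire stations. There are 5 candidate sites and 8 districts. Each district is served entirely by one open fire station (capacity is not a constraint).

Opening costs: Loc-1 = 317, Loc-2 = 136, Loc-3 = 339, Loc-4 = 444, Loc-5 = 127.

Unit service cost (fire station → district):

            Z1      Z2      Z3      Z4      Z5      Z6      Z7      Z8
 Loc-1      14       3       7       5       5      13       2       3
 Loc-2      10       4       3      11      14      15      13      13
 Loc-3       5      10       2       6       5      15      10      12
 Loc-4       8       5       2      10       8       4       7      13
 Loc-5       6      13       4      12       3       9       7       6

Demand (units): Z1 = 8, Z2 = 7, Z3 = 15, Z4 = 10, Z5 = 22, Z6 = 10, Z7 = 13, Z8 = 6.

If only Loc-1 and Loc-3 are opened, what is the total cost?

Total cost: 1081

Each district is assigned to its cheapest site among the open ones.
{Loc-1, Loc-3}: Z1→Loc-3 5·8=40, Z2→Loc-1 3·7=21, Z3→Loc-3 2·15=30, Z4→Loc-1 5·10=50, Z5→Loc-1 5·22=110, Z6→Loc-1 13·10=130, Z7→Loc-1 2·13=26, Z8→Loc-1 3·6=18. Service 425; fixed 656; total 1081.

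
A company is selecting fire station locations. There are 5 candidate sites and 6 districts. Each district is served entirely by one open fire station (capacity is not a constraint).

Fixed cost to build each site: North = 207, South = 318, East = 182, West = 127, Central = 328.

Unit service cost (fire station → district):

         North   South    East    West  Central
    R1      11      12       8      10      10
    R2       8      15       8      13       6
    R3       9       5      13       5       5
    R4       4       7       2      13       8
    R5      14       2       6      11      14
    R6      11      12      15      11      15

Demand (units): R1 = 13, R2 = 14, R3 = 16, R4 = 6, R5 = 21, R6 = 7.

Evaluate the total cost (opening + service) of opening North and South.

Total cost: 1003

Each district is assigned to its cheapest site among the open ones.
{North, South}: R1→North 11·13=143, R2→North 8·14=112, R3→South 5·16=80, R4→North 4·6=24, R5→South 2·21=42, R6→North 11·7=77. Service 478; fixed 525; total 1003.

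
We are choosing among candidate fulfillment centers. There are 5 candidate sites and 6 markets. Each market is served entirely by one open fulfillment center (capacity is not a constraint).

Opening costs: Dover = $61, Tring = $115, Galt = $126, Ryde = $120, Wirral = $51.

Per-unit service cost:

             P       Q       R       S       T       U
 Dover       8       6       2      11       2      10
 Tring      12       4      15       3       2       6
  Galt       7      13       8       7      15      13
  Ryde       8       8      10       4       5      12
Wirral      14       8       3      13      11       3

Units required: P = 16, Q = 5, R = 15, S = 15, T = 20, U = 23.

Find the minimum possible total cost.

For any fixed open set, each market goes to its cheapest open site; total = fixed + service.
{Dover, Tring, Wirral}: P→Dover 8·16=128, Q→Tring 4·5=20, R→Dover 2·15=30, S→Tring 3·15=45, T→Dover 2·20=40, U→Wirral 3·23=69. Service 332; fixed 227; total 559.
{Dover, Wirral}: service 462 + fixed 112 = 574
{Dover, Tring}: P→Dover 8·16=128, Q→Tring 4·5=20, R→Dover 2·15=30, S→Tring 3·15=45, T→Dover 2·20=40, U→Tring 6·23=138. Service 401; fixed 176; total 577.
{Dover, Tring, Galt, Ryde, Wirral}: service 316 + fixed 473 = 789
No other subset beats 559.

Minimum total cost: 559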